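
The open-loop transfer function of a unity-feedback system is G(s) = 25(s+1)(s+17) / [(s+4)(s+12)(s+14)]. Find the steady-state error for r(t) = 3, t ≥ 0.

System type = 0 (no poles at s=0).
K_p = lim_{s→0} G(s) = 25·1·17 / (4·12·14) = 425/672.
e_ss = 3/(1 + K_p) = 3/(1097/672) = 2016/1097.

2016/1097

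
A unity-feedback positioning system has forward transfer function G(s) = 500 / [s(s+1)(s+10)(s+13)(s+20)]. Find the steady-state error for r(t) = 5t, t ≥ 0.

26

One free integrator in G(s): this is a type 1 system.
K_v = lim_{s→0} s·G(s) = 500 / (1·10·13·20) = 5/26.
e_ss = 5/K_v = 5/(5/26) = 26.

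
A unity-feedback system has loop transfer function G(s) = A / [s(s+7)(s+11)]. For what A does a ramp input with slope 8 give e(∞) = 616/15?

One free integrator in G(s): this is a type 1 system.
K_v = lim_{s→0} s·G(s) = A / (7·11) = (1/77)·A.
e_ss = 8/K_v = 616/15 ⇒ K_v = 15/77 ⇒ A = (15/77)/(1/77) = 15.

15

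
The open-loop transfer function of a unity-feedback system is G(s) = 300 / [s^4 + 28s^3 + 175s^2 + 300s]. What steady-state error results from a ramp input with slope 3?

Lowest-order denominator term is 300s, so the open loop has 1 pole at the origin → type 1 system.
K_v = lim_{s→0} s·G(s) = 300 / 300 = 1.
e_ss = 3/K_v = 3/1 = 3.

3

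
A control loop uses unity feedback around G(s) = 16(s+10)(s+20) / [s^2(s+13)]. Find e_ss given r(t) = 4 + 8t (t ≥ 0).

The open loop has two poles at the origin → type 2 system. Taking each input component in turn:
  • 4: tracked with zero error.
  • 8t: tracked with zero error.
Total e_ss = 0.

0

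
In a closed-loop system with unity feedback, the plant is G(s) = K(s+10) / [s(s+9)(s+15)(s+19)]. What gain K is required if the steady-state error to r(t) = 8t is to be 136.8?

15

One free integrator in G(s): this is a type 1 system.
K_v = lim_{s→0} s·G(s) = K·10 / (9·15·19) = (2/513)·K.
e_ss = 8/K_v = 136.8 ⇒ K_v = 10/171 ⇒ K = (10/171)/(2/513) = 15.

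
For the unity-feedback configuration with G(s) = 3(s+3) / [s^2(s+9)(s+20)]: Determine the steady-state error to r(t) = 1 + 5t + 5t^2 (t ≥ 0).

200

The open loop has two poles at the origin → type 2 system. Treating each term separately:
  • 1: tracked with zero error.
  • 5t: tracked with zero error.
  • 5t^2: e_ss = 10/K_a with K_a=0.05 → 200.
Total e_ss = 200.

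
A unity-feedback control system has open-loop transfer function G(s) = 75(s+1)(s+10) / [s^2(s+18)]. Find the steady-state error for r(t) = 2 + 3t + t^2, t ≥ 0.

0.048

G(s) has two factors of s in the denominator, so the system is type 2. Treating each term separately:
  • 2: tracked with zero error.
  • 3t: tracked with zero error.
  • t^2: e_ss = 2/K_a with K_a=125/3 → 0.048.
Total e_ss = 0.048.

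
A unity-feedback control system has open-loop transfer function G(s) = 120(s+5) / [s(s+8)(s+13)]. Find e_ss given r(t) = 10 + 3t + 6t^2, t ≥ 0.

G(s) has one factor of s in the denominator, so the system is type 1. Taking each input component in turn:
  • 10: tracked with zero error.
  • 3t: e_ss = 3/K_v with K_v=75/13 → 0.52.
  • 6t^2: a type-1 system cannot track it, e_ss → ∞.
The unbounded component dominates.

infinity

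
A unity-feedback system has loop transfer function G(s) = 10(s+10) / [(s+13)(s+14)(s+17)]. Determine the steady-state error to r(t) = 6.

No free integrators in G(s): this is a type 0 system.
K_p = lim_{s→0} G(s) = 10·10 / (13·14·17) = 50/1547.
e_ss = 6/(1 + K_p) = 6/(1597/1547) = 9282/1597.

9282/1597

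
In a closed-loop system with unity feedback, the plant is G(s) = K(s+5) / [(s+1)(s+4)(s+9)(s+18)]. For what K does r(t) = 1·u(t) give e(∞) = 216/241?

The open loop has no poles at the origin → type 0 system.
K_p = lim_{s→0} G(s) = K·5 / (1·4·9·18) = (5/648)·K.
e_ss = 1/(1 + K_p) = 216/241 ⇒ 1 + (5/648)·K = 241/216 ⇒ K = 15.

15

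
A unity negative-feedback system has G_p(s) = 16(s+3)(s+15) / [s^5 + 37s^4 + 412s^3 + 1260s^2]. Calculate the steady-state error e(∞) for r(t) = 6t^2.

Lowest-order denominator term is 1260s^2, so the open loop has 2 poles at the origin → type 2 system.
K_a = lim_{s→0} s^2·G_p(s) = 16·3·15 / 1260 = 4/7.
r(t) = 6t^2 gives R(s) = 12/s^3.
e_ss = 12/K_a = 12/(4/7) = 21.

21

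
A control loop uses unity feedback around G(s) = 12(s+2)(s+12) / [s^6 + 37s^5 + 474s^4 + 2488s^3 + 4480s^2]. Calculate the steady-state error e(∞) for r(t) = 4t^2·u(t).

Factoring s^2 from the denominator leaves a polynomial with constant term 4480, so the system is type 2.
K_a = lim_{s→0} s^2·G(s) = 12·2·12 / 4480 = 9/140.
r(t) = 4t^2 gives R(s) = 8/s^3.
e_ss = 8/K_a = 8/(9/140) = 1120/9.

1120/9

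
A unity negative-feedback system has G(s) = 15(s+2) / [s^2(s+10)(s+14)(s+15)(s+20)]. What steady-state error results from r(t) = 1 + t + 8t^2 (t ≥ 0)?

22400

G(s) has two factors of s in the denominator, so the system is type 2. Treating each term separately:
  • 1: tracked with zero error.
  • t: tracked with zero error.
  • 8t^2: e_ss = 16/K_a with K_a=1/1400 → 22400.
Total e_ss = 22400.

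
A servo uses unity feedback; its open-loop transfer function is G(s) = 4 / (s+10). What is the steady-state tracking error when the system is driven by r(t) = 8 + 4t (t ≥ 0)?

G(s) has no factors of s in the denominator, so the system is type 0. Treating each term separately:
  • 8: e_ss = 8/(1+K_p) with K_p=0.4 → 40/7.
  • 4t: a type-0 system cannot track it, e_ss → ∞.
The unbounded component dominates.

infinity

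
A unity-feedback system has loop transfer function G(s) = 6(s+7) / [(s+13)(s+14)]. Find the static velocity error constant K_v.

0

System type = 0 (no poles at s=0).
K_v = lim_{s→0} s·G(s) = 0 (the extra factor of s kills the finite limit).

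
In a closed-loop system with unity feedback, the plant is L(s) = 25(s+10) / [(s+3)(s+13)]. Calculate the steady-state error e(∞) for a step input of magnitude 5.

195/289

L(s) has no factors of s in the denominator, so the system is type 0.
K_p = lim_{s→0} L(s) = 25·10 / (3·13) = 250/39.
e_ss = 5/(1 + K_p) = 5/(289/39) = 195/289.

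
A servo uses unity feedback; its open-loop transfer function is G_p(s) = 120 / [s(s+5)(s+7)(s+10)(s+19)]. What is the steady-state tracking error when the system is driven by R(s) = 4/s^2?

665/3

G_p(s) has one factor of s in the denominator, so the system is type 1.
K_v = lim_{s→0} s·G_p(s) = 120 / (5·7·10·19) = 12/665.
e_ss = 4/K_v = 4/(12/665) = 665/3.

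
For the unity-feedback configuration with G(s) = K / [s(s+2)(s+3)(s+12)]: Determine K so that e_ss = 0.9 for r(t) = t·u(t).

80

One free integrator in G(s): this is a type 1 system.
K_v = lim_{s→0} s·G(s) = K / (2·3·12) = (1/72)·K.
e_ss = 1/K_v = 0.9 ⇒ K_v = 10/9 ⇒ K = (10/9)/(1/72) = 80.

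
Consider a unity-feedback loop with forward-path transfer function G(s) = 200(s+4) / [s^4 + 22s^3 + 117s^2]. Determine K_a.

800/117

Lowest-order denominator term is 117s^2, so the open loop has 2 poles at the origin → type 2 system.
K_a = lim_{s→0} s^2·G(s) = 200·4 / 117 = 800/117.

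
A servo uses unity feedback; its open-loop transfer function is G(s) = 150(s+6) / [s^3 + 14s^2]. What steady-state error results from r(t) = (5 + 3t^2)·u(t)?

7/75

The denominator has no term below 14s^2 — 2 poles at s=0, type 2. Taking each input component in turn:
  • 5: tracked with zero error.
  • 3t^2: e_ss = 6/K_a with K_a=450/7 → 7/75.
Total e_ss = 7/75.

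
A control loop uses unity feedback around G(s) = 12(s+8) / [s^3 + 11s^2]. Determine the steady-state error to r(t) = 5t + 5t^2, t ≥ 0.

The denominator has no term below 11s^2 — 2 poles at s=0, type 2. Taking each input component in turn:
  • 5t: tracked with zero error.
  • 5t^2: e_ss = 10/K_a with K_a=96/11 → 55/48.
Total e_ss = 55/48.

55/48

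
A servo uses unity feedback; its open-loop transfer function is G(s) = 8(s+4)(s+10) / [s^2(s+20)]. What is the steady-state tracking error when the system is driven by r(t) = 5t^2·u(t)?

0.625

System type = 2 (two poles at s=0).
K_a = lim_{s→0} s^2·G(s) = 8·4·10 / (20) = 16.
r(t) = 5t^2 gives R(s) = 10/s^3.
e_ss = 10/K_a = 10/16 = 0.625.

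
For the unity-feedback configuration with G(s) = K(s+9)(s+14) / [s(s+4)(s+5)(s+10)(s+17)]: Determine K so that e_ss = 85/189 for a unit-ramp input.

60

System type = 1 (one pole at s=0).
K_v = lim_{s→0} s·G(s) = K·9·14 / (4·5·10·17) = (63/1700)·K.
e_ss = 1/K_v = 85/189 ⇒ K_v = 189/85 ⇒ K = (189/85)/(63/1700) = 60.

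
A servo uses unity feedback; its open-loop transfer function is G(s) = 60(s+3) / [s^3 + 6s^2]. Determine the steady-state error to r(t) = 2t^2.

Factoring s^2 from the denominator leaves a polynomial with constant term 6, so the system is type 2.
K_a = lim_{s→0} s^2·G(s) = 60·3 / 6 = 30.
r(t) = 2t^2 gives R(s) = 4/s^3.
e_ss = 4/K_a = 4/30 = 2/15.

2/15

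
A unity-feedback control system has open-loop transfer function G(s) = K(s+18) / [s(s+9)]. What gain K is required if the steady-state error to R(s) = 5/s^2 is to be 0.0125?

The open loop has one pole at the origin → type 1 system.
K_v = lim_{s→0} s·G(s) = K·18 / (9) = 2·K.
e_ss = 5/K_v = 0.0125 ⇒ K_v = 400 ⇒ K = 400/2 = 200.

200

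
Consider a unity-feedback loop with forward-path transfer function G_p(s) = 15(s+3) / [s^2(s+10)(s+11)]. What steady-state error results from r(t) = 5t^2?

G_p(s) has two factors of s in the denominator, so the system is type 2.
K_a = lim_{s→0} s^2·G_p(s) = 15·3 / (10·11) = 9/22.
r(t) = 5t^2 gives R(s) = 10/s^3.
e_ss = 10/K_a = 10/(9/22) = 220/9.

220/9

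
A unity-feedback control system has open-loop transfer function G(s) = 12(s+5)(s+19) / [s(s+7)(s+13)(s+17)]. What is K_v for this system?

G(s) has one factor of s in the denominator, so the system is type 1.
K_v = lim_{s→0} s·G(s) = 12·5·19 / (7·13·17) = 1140/1547.

1140/1547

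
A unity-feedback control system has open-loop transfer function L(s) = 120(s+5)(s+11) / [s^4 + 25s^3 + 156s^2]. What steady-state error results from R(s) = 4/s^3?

Factoring s^2 from the denominator leaves a polynomial with constant term 156, so the system is type 2.
K_a = lim_{s→0} s^2·L(s) = 120·5·11 / 156 = 550/13.
r(t) = 2t^2 gives R(s) = 4/s^3.
e_ss = 4/K_a = 4/(550/13) = 26/275.

26/275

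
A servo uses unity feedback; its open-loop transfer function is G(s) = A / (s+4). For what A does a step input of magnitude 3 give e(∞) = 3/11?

40

No free integrators in G(s): this is a type 0 system.
K_p = lim_{s→0} G(s) = A / (4) = 0.25·A.
e_ss = 3/(1 + K_p) = 3/11 ⇒ 1 + 0.25·A = 11 ⇒ A = 40.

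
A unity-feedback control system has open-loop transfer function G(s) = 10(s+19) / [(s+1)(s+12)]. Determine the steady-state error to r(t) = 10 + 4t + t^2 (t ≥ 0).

infinity

No free integrators in G(s): this is a type 0 system. By superposition:
  • 10: e_ss = 10/(1+K_p) with K_p=95/6 → 60/101.
  • 4t: a type-0 system cannot track it, e_ss → ∞.
  • t^2: a type-0 system cannot track it, e_ss → ∞.
The unbounded component dominates.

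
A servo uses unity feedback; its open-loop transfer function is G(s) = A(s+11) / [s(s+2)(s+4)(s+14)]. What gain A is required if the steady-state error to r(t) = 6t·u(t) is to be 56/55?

One free integrator in G(s): this is a type 1 system.
K_v = lim_{s→0} s·G(s) = A·11 / (2·4·14) = (11/112)·A.
e_ss = 6/K_v = 56/55 ⇒ K_v = 165/28 ⇒ A = (165/28)/(11/112) = 60.

60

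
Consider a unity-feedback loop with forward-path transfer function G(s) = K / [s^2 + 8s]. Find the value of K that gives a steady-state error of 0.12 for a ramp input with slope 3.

The denominator has no term below 8s — 1 pole at s=0, type 1.
K_v = lim_{s→0} s·G(s) = K / 8 = 0.125·K.
e_ss = 3/K_v = 0.12 ⇒ K_v = 25 ⇒ K = 25/0.125 = 200.

200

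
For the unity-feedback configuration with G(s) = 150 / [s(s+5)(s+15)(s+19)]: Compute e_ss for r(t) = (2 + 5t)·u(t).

System type = 1 (one pole at s=0). By superposition:
  • 2: tracked with zero error.
  • 5t: e_ss = 5/K_v with K_v=2/19 → 47.5.
Total e_ss = 47.5.

47.5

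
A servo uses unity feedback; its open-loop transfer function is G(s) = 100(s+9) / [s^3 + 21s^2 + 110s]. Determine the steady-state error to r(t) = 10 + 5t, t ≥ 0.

Factoring s from the denominator leaves a polynomial with constant term 110, so the system is type 1. Treating each term separately:
  • 10: tracked with zero error.
  • 5t: e_ss = 5/K_v with K_v=90/11 → 11/18.
Total e_ss = 11/18.

11/18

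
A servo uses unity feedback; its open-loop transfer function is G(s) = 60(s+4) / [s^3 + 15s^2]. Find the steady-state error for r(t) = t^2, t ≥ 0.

Lowest-order denominator term is 15s^2, so the open loop has 2 poles at the origin → type 2 system.
K_a = lim_{s→0} s^2·G(s) = 60·4 / 15 = 16.
r(t) = t^2 gives R(s) = 2/s^3.
e_ss = 2/K_a = 2/16 = 0.125.

0.125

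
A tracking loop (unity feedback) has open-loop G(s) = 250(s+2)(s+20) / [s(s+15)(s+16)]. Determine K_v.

125/3

The open loop has one pole at the origin → type 1 system.
K_v = lim_{s→0} s·G(s) = 250·2·20 / (15·16) = 125/3.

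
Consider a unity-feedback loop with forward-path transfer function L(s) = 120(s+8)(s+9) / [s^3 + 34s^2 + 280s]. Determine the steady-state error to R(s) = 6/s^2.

The denominator has no term below 280s — 1 pole at s=0, type 1.
K_v = lim_{s→0} s·L(s) = 120·8·9 / 280 = 216/7.
e_ss = 6/K_v = 6/(216/7) = 7/36.

7/36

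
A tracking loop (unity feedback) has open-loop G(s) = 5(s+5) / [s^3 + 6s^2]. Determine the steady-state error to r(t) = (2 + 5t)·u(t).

0

Lowest-order denominator term is 6s^2, so the open loop has 2 poles at the origin → type 2 system. Taking each input component in turn:
  • 2: tracked with zero error.
  • 5t: tracked with zero error.
Total e_ss = 0.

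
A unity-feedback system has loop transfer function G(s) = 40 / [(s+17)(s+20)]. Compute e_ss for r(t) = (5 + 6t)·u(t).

infinity

G(s) has no factors of s in the denominator, so the system is type 0. By superposition:
  • 5: e_ss = 5/(1+K_p) with K_p=2/17 → 85/19.
  • 6t: a type-0 system cannot track it, e_ss → ∞.
The unbounded component dominates.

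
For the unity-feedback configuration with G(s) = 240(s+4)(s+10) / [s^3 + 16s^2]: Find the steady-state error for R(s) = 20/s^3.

Factoring s^2 from the denominator leaves a polynomial with constant term 16, so the system is type 2.
K_a = lim_{s→0} s^2·G(s) = 240·4·10 / 16 = 600.
r(t) = 10t^2 gives R(s) = 20/s^3.
e_ss = 20/K_a = 20/600 = 1/30.

1/30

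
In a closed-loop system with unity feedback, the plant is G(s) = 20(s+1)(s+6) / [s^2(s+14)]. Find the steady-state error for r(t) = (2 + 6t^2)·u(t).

Two free integrators in G(s): this is a type 2 system. Treating each term separately:
  • 2: tracked with zero error.
  • 6t^2: e_ss = 12/K_a with K_a=60/7 → 1.4.
Total e_ss = 1.4.

1.4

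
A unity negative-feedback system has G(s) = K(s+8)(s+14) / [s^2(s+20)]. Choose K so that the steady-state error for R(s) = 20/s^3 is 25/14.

The open loop has two poles at the origin → type 2 system.
K_a = lim_{s→0} s^2·G(s) = K·8·14 / (20) = 5.6·K.
e_ss = 20/K_a = 25/14 ⇒ K_a = 11.2 ⇒ K = 11.2/5.6 = 2.

2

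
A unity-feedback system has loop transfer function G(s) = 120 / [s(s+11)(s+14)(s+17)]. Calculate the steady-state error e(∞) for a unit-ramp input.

One free integrator in G(s): this is a type 1 system.
K_v = lim_{s→0} s·G(s) = 120 / (11·14·17) = 60/1309.
e_ss = 1/K_v = 1/(60/1309) = 1309/60.

1309/60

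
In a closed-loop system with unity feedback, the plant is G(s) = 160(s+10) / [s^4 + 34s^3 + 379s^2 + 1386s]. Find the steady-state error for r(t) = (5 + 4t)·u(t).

Factoring s from the denominator leaves a polynomial with constant term 1386, so the system is type 1. Treating each term separately:
  • 5: tracked with zero error.
  • 4t: e_ss = 4/K_v with K_v=800/693 → 3.465.
Total e_ss = 3.465.

3.465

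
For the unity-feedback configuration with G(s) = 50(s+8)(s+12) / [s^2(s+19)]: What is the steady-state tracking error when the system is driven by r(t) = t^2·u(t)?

19/2400

System type = 2 (two poles at s=0).
K_a = lim_{s→0} s^2·G(s) = 50·8·12 / (19) = 4800/19.
r(t) = t^2 gives R(s) = 2/s^3.
e_ss = 2/K_a = 2/(4800/19) = 19/2400.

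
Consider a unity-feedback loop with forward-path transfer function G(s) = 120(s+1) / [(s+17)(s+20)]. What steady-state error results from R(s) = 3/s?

System type = 0 (no poles at s=0).
K_p = lim_{s→0} G(s) = 120·1 / (17·20) = 6/17.
e_ss = 3/(1 + K_p) = 3/(23/17) = 51/23.

51/23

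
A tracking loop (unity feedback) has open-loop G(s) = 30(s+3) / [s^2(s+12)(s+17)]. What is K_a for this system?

The open loop has two poles at the origin → type 2 system.
K_a = lim_{s→0} s^2·G(s) = 30·3 / (12·17) = 15/34.

15/34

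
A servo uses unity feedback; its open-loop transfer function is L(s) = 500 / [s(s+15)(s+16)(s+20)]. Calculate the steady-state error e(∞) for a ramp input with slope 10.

One free integrator in L(s): this is a type 1 system.
K_v = lim_{s→0} s·L(s) = 500 / (15·16·20) = 5/48.
e_ss = 10/K_v = 10/(5/48) = 96.

96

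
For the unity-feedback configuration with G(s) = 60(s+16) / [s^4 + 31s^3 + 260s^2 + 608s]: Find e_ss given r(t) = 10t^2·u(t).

infinity

The denominator has no term below 608s — 1 pole at s=0, type 1.
K_a = lim_{s→0} s^2·G(s) = 0; the steady-state error to this parabolic input grows without bound.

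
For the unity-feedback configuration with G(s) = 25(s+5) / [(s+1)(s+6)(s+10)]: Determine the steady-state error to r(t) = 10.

The open loop has no poles at the origin → type 0 system.
K_p = lim_{s→0} G(s) = 25·5 / (1·6·10) = 25/12.
e_ss = 10/(1 + K_p) = 10/(37/12) = 120/37.

120/37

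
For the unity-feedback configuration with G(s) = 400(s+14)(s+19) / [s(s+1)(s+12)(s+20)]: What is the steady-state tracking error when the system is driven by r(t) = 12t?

System type = 1 (one pole at s=0).
K_v = lim_{s→0} s·G(s) = 400·14·19 / (1·12·20) = 1330/3.
e_ss = 12/K_v = 12/(1330/3) = 18/665.

18/665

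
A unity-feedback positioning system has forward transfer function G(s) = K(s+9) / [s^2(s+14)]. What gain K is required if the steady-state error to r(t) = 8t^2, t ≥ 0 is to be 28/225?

200

The open loop has two poles at the origin → type 2 system.
K_a = lim_{s→0} s^2·G(s) = K·9 / (14) = (9/14)·K.
e_ss = 16/K_a = 28/225 ⇒ K_a = 900/7 ⇒ K = (900/7)/(9/14) = 200.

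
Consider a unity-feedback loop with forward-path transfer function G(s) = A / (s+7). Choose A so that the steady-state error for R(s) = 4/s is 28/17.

The open loop has no poles at the origin → type 0 system.
K_p = lim_{s→0} G(s) = A / (7) = (1/7)·A.
e_ss = 4/(1 + K_p) = 28/17 ⇒ 1 + (1/7)·A = 17/7 ⇒ A = 10.

10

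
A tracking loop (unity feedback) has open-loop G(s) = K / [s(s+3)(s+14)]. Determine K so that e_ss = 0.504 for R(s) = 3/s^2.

250

The open loop has one pole at the origin → type 1 system.
K_v = lim_{s→0} s·G(s) = K / (3·14) = (1/42)·K.
e_ss = 3/K_v = 0.504 ⇒ K_v = 125/21 ⇒ K = (125/21)/(1/42) = 250.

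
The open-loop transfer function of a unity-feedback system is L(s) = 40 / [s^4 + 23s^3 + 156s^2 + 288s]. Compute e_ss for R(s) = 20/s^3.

Factoring s from the denominator leaves a polynomial with constant term 288, so the system is type 1.
For a type-1 system K_a = 0, so e_ss to a parabolic input is unbounded.

infinity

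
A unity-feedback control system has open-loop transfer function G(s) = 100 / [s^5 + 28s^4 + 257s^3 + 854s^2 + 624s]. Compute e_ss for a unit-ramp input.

6.24

The denominator has no term below 624s — 1 pole at s=0, type 1.
K_v = lim_{s→0} s·G(s) = 100 / 624 = 25/156.
e_ss = 1/K_v = 1/(25/156) = 6.24.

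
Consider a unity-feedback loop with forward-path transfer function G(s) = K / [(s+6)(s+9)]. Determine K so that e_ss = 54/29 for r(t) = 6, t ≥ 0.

G(s) has no factors of s in the denominator, so the system is type 0.
K_p = lim_{s→0} G(s) = K / (6·9) = (1/54)·K.
e_ss = 6/(1 + K_p) = 54/29 ⇒ 1 + (1/54)·K = 29/9 ⇒ K = 120.

120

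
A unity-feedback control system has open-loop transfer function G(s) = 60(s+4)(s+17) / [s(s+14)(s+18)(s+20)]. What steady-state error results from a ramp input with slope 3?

63/17

G(s) has one factor of s in the denominator, so the system is type 1.
K_v = lim_{s→0} s·G(s) = 60·4·17 / (14·18·20) = 17/21.
e_ss = 3/K_v = 3/(17/21) = 63/17.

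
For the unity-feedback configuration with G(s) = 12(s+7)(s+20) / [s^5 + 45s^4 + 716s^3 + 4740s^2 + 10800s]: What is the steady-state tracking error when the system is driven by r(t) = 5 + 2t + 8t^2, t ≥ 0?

Lowest-order denominator term is 10800s, so the open loop has 1 pole at the origin → type 1 system. By superposition:
  • 5: tracked with zero error.
  • 2t: e_ss = 2/K_v with K_v=7/45 → 90/7.
  • 8t^2: a type-1 system cannot track it, e_ss → ∞.
The unbounded component dominates.

infinity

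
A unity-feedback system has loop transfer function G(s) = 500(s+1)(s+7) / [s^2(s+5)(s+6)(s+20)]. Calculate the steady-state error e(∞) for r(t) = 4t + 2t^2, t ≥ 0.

System type = 2 (two poles at s=0). Treating each term separately:
  • 4t: tracked with zero error.
  • 2t^2: e_ss = 4/K_a with K_a=35/6 → 24/35.
Total e_ss = 24/35.

24/35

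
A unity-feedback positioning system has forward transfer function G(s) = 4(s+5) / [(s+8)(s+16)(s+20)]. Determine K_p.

1/128

System type = 0 (no poles at s=0).
K_p = lim_{s→0} G(s) = 4·5 / (8·16·20) = 1/128.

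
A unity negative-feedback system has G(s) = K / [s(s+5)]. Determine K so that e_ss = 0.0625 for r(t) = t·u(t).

80

One free integrator in G(s): this is a type 1 system.
K_v = lim_{s→0} s·G(s) = K / (5) = 0.2·K.
e_ss = 1/K_v = 0.0625 ⇒ K_v = 16 ⇒ K = 16/0.2 = 80.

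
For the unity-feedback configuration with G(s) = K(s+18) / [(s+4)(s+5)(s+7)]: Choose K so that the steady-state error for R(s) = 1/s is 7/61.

No free integrators in G(s): this is a type 0 system.
K_p = lim_{s→0} G(s) = K·18 / (4·5·7) = (9/70)·K.
e_ss = 1/(1 + K_p) = 7/61 ⇒ 1 + (9/70)·K = 61/7 ⇒ K = 60.

60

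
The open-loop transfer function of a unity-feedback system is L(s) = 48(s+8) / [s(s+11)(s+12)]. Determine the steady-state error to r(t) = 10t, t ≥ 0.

The open loop has one pole at the origin → type 1 system.
K_v = lim_{s→0} s·L(s) = 48·8 / (11·12) = 32/11.
e_ss = 10/K_v = 10/(32/11) = 3.4375.

3.4375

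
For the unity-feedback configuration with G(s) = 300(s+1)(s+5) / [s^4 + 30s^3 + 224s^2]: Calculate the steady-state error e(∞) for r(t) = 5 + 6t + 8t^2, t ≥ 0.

The denominator has no term below 224s^2 — 2 poles at s=0, type 2. By superposition:
  • 5: tracked with zero error.
  • 6t: tracked with zero error.
  • 8t^2: e_ss = 16/K_a with K_a=375/56 → 896/375.
Total e_ss = 896/375.

896/375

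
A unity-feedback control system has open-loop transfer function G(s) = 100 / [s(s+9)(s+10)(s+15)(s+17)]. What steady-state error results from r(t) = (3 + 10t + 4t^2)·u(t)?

infinity

One free integrator in G(s): this is a type 1 system. Taking each input component in turn:
  • 3: tracked with zero error.
  • 10t: e_ss = 10/K_v with K_v=2/459 → 2295.
  • 4t^2: a type-1 system cannot track it, e_ss → ∞.
The unbounded component dominates.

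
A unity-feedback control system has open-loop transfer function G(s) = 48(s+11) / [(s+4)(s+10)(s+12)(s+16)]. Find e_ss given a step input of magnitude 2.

G(s) has no factors of s in the denominator, so the system is type 0.
K_p = lim_{s→0} G(s) = 48·11 / (4·10·12·16) = 11/160.
e_ss = 2/(1 + K_p) = 2/(171/160) = 320/171.

320/171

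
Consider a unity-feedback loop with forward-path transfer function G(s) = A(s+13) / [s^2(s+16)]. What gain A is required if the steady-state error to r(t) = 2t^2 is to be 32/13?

2

System type = 2 (two poles at s=0).
K_a = lim_{s→0} s^2·G(s) = A·13 / (16) = 0.8125·A.
e_ss = 4/K_a = 32/13 ⇒ K_a = 1.625 ⇒ A = 1.625/0.8125 = 2.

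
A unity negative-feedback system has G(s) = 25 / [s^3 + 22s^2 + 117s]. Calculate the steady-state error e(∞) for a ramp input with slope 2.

9.36

The denominator has no term below 117s — 1 pole at s=0, type 1.
K_v = lim_{s→0} s·G(s) = 25 / 117 = 25/117.
e_ss = 2/K_v = 2/(25/117) = 9.36.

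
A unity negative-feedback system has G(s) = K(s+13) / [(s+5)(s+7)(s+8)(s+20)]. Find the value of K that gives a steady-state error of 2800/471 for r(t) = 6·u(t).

No free integrators in G(s): this is a type 0 system.
K_p = lim_{s→0} G(s) = K·13 / (5·7·8·20) = (13/5600)·K.
e_ss = 6/(1 + K_p) = 2800/471 ⇒ 1 + (13/5600)·K = 1413/1400 ⇒ K = 4.

4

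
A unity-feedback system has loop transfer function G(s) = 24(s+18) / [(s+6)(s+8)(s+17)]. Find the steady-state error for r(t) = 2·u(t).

The open loop has no poles at the origin → type 0 system.
K_p = lim_{s→0} G(s) = 24·18 / (6·8·17) = 9/17.
e_ss = 2/(1 + K_p) = 2/(26/17) = 17/13.

17/13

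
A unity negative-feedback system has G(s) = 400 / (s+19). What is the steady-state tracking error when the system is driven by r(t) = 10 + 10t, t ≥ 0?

infinity

The open loop has no poles at the origin → type 0 system. Taking each input component in turn:
  • 10: e_ss = 10/(1+K_p) with K_p=400/19 → 190/419.
  • 10t: a type-0 system cannot track it, e_ss → ∞.
The unbounded component dominates.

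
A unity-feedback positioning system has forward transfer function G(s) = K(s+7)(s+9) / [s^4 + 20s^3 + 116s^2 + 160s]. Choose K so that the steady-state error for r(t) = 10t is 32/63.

The denominator has no term below 160s — 1 pole at s=0, type 1.
K_v = lim_{s→0} s·G(s) = K·7·9 / 160 = (63/160)·K.
e_ss = 10/K_v = 32/63 ⇒ K_v = 19.6875 ⇒ K = 19.6875/(63/160) = 50.

50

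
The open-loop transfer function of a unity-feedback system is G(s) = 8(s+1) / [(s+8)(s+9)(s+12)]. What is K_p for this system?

No free integrators in G(s): this is a type 0 system.
K_p = lim_{s→0} G(s) = 8·1 / (8·9·12) = 1/108.

1/108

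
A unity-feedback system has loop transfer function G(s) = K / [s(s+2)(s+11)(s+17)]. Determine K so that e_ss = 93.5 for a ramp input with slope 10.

40

The open loop has one pole at the origin → type 1 system.
K_v = lim_{s→0} s·G(s) = K / (2·11·17) = (1/374)·K.
e_ss = 10/K_v = 93.5 ⇒ K_v = 20/187 ⇒ K = (20/187)/(1/374) = 40.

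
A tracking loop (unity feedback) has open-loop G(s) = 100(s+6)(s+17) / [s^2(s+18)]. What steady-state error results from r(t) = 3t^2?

9/850

G(s) has two factors of s in the denominator, so the system is type 2.
K_a = lim_{s→0} s^2·G(s) = 100·6·17 / (18) = 1700/3.
r(t) = 3t^2 gives R(s) = 6/s^3.
e_ss = 6/K_a = 6/(1700/3) = 9/850.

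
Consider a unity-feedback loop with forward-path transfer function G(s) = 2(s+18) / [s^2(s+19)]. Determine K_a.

36/19

System type = 2 (two poles at s=0).
K_a = lim_{s→0} s^2·G(s) = 2·18 / (19) = 36/19.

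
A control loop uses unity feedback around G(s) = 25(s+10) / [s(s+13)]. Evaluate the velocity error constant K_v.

250/13

System type = 1 (one pole at s=0).
K_v = lim_{s→0} s·G(s) = 25·10 / (13) = 250/13.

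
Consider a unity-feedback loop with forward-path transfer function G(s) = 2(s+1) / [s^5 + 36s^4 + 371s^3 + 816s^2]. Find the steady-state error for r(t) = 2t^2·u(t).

Factoring s^2 from the denominator leaves a polynomial with constant term 816, so the system is type 2.
K_a = lim_{s→0} s^2·G(s) = 2·1 / 816 = 1/408.
r(t) = 2t^2 gives R(s) = 4/s^3.
e_ss = 4/K_a = 4/(1/408) = 1632.

1632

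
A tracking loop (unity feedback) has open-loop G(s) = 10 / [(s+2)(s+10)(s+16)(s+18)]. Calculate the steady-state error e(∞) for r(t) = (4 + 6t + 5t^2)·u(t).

infinity

G(s) has no factors of s in the denominator, so the system is type 0. Taking each input component in turn:
  • 4: e_ss = 4/(1+K_p) with K_p=1/576 → 2304/577.
  • 6t: a type-0 system cannot track it, e_ss → ∞.
  • 5t^2: a type-0 system cannot track it, e_ss → ∞.
The unbounded component dominates.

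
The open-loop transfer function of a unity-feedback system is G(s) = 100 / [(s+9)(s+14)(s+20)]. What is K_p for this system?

5/126

No free integrators in G(s): this is a type 0 system.
K_p = lim_{s→0} G(s) = 100 / (9·14·20) = 5/126.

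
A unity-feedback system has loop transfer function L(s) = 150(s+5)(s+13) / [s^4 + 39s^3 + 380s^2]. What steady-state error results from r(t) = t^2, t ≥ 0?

76/975

The denominator has no term below 380s^2 — 2 poles at s=0, type 2.
K_a = lim_{s→0} s^2·L(s) = 150·5·13 / 380 = 975/38.
r(t) = t^2 gives R(s) = 2/s^3.
e_ss = 2/K_a = 2/(975/38) = 76/975.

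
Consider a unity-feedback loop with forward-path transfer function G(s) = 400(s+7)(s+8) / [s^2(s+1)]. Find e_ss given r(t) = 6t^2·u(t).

3/5600

G(s) has two factors of s in the denominator, so the system is type 2.
K_a = lim_{s→0} s^2·G(s) = 400·7·8 / (1) = 22400.
r(t) = 6t^2 gives R(s) = 12/s^3.
e_ss = 12/K_a = 12/22400 = 3/5600.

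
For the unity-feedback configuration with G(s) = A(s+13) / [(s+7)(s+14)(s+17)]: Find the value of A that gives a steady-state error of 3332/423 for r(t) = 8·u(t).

The open loop has no poles at the origin → type 0 system.
K_p = lim_{s→0} G(s) = A·13 / (7·14·17) = (13/1666)·A.
e_ss = 8/(1 + K_p) = 3332/423 ⇒ 1 + (13/1666)·A = 846/833 ⇒ A = 2.

2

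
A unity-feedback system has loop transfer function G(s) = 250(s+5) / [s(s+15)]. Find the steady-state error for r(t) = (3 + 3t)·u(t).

0.036

One free integrator in G(s): this is a type 1 system. By superposition:
  • 3: tracked with zero error.
  • 3t: e_ss = 3/K_v with K_v=250/3 → 0.036.
Total e_ss = 0.036.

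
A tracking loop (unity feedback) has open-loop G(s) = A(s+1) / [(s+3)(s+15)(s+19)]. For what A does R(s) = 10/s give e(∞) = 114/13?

120

The open loop has no poles at the origin → type 0 system.
K_p = lim_{s→0} G(s) = A·1 / (3·15·19) = (1/855)·A.
e_ss = 10/(1 + K_p) = 114/13 ⇒ 1 + (1/855)·A = 65/57 ⇒ A = 120.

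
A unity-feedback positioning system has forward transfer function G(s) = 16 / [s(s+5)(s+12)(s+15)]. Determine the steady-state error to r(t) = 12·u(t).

The open loop has one pole at the origin → type 1 system.
K_p = ∞ for a type-1 system; e_ss to a step is zero.

0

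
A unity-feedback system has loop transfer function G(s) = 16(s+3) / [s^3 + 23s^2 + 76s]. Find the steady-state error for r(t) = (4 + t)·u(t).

19/12

Lowest-order denominator term is 76s, so the open loop has 1 pole at the origin → type 1 system. Taking each input component in turn:
  • 4: tracked with zero error.
  • t: e_ss = 1/K_v with K_v=12/19 → 19/12.
Total e_ss = 19/12.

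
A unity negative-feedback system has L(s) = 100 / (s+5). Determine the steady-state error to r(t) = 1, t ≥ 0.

L(s) has no factors of s in the denominator, so the system is type 0.
K_p = lim_{s→0} L(s) = 100 / (5) = 20.
e_ss = 1/(1 + K_p) = 1/21.

1/21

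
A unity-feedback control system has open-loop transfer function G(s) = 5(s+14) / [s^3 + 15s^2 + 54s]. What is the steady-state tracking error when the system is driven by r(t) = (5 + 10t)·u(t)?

Lowest-order denominator term is 54s, so the open loop has 1 pole at the origin → type 1 system. By superposition:
  • 5: tracked with zero error.
  • 10t: e_ss = 10/K_v with K_v=35/27 → 54/7.
Total e_ss = 54/7.

54/7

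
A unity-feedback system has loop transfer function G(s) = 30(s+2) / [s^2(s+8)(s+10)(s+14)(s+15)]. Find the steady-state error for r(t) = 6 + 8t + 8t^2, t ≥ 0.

4480

System type = 2 (two poles at s=0). Treating each term separately:
  • 6: tracked with zero error.
  • 8t: tracked with zero error.
  • 8t^2: e_ss = 16/K_a with K_a=1/280 → 4480.
Total e_ss = 4480.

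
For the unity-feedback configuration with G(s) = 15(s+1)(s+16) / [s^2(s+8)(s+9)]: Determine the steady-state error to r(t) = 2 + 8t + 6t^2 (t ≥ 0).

Two free integrators in G(s): this is a type 2 system. Taking each input component in turn:
  • 2: tracked with zero error.
  • 8t: tracked with zero error.
  • 6t^2: e_ss = 12/K_a with K_a=10/3 → 3.6.
Total e_ss = 3.6.

3.6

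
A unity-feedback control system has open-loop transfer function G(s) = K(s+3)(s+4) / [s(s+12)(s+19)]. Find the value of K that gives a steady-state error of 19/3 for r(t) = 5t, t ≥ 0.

15

G(s) has one factor of s in the denominator, so the system is type 1.
K_v = lim_{s→0} s·G(s) = K·3·4 / (12·19) = (1/19)·K.
e_ss = 5/K_v = 19/3 ⇒ K_v = 15/19 ⇒ K = (15/19)/(1/19) = 15.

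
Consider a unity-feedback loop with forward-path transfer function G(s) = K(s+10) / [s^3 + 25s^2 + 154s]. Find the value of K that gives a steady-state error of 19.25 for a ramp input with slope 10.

The denominator has no term below 154s — 1 pole at s=0, type 1.
K_v = lim_{s→0} s·G(s) = K·10 / 154 = (5/77)·K.
e_ss = 10/K_v = 19.25 ⇒ K_v = 40/77 ⇒ K = (40/77)/(5/77) = 8.

8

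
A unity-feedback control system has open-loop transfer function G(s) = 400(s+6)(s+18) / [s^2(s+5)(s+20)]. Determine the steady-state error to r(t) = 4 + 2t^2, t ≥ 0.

System type = 2 (two poles at s=0). By superposition:
  • 4: tracked with zero error.
  • 2t^2: e_ss = 4/K_a with K_a=432 → 1/108.
Total e_ss = 1/108.

1/108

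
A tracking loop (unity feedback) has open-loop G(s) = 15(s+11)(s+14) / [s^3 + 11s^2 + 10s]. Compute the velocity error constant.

The denominator has no term below 10s — 1 pole at s=0, type 1.
K_v = lim_{s→0} s·G(s) = 15·11·14 / 10 = 231.

231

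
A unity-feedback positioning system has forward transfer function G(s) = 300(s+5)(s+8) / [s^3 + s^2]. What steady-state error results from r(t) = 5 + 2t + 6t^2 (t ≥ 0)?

0.001

Factoring s^2 from the denominator leaves a polynomial with constant term 1, so the system is type 2. By superposition:
  • 5: tracked with zero error.
  • 2t: tracked with zero error.
  • 6t^2: e_ss = 12/K_a with K_a=12000 → 0.001.
Total e_ss = 0.001.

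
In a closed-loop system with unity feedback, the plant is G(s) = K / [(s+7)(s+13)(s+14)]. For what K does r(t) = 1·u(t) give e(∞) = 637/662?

G(s) has no factors of s in the denominator, so the system is type 0.
K_p = lim_{s→0} G(s) = K / (7·13·14) = (1/1274)·K.
e_ss = 1/(1 + K_p) = 637/662 ⇒ 1 + (1/1274)·K = 662/637 ⇒ K = 50.

50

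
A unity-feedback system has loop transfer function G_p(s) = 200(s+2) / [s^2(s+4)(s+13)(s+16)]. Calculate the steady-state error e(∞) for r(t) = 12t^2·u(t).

System type = 2 (two poles at s=0).
K_a = lim_{s→0} s^2·G_p(s) = 200·2 / (4·13·16) = 25/52.
r(t) = 12t^2 gives R(s) = 24/s^3.
e_ss = 24/K_a = 24/(25/52) = 49.92.

49.92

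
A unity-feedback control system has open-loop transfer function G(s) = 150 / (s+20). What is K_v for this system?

0

G(s) has no factors of s in the denominator, so the system is type 0.
K_v = lim_{s→0} s·G(s) = 0 (the extra factor of s kills the finite limit).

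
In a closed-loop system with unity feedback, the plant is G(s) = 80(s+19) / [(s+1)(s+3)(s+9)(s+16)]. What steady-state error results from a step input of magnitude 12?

G(s) has no factors of s in the denominator, so the system is type 0.
K_p = lim_{s→0} G(s) = 80·19 / (1·3·9·16) = 95/27.
e_ss = 12/(1 + K_p) = 12/(122/27) = 162/61.

162/61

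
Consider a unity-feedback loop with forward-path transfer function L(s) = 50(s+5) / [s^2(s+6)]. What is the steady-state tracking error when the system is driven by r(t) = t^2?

The open loop has two poles at the origin → type 2 system.
K_a = lim_{s→0} s^2·L(s) = 50·5 / (6) = 125/3.
r(t) = t^2 gives R(s) = 2/s^3.
e_ss = 2/K_a = 2/(125/3) = 0.048.

0.048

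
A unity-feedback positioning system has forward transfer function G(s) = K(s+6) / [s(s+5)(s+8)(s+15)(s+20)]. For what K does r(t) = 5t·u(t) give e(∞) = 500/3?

60

G(s) has one factor of s in the denominator, so the system is type 1.
K_v = lim_{s→0} s·G(s) = K·6 / (5·8·15·20) = 0.0005·K.
e_ss = 5/K_v = 500/3 ⇒ K_v = 0.03 ⇒ K = 0.03/0.0005 = 60.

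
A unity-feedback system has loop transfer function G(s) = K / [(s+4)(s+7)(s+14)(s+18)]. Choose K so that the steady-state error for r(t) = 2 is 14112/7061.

No free integrators in G(s): this is a type 0 system.
K_p = lim_{s→0} G(s) = K / (4·7·14·18) = (1/7056)·K.
e_ss = 2/(1 + K_p) = 14112/7061 ⇒ 1 + (1/7056)·K = 7061/7056 ⇒ K = 5.

5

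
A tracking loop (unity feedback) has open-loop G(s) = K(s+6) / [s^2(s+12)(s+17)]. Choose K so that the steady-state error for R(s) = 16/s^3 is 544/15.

15

The open loop has two poles at the origin → type 2 system.
K_a = lim_{s→0} s^2·G(s) = K·6 / (12·17) = (1/34)·K.
e_ss = 16/K_a = 544/15 ⇒ K_a = 15/34 ⇒ K = (15/34)/(1/34) = 15.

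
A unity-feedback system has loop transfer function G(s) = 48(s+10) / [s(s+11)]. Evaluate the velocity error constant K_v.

480/11

The open loop has one pole at the origin → type 1 system.
K_v = lim_{s→0} s·G(s) = 48·10 / (11) = 480/11.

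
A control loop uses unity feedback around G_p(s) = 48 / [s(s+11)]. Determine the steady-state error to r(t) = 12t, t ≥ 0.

2.75

G_p(s) has one factor of s in the denominator, so the system is type 1.
K_v = lim_{s→0} s·G_p(s) = 48 / (11) = 48/11.
e_ss = 12/K_v = 12/(48/11) = 2.75.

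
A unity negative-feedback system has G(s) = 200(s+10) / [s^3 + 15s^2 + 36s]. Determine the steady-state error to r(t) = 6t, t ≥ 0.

0.108

Factoring s from the denominator leaves a polynomial with constant term 36, so the system is type 1.
K_v = lim_{s→0} s·G(s) = 200·10 / 36 = 500/9.
e_ss = 6/K_v = 6/(500/9) = 0.108.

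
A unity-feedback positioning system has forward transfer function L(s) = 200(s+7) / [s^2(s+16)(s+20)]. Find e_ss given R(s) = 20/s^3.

System type = 2 (two poles at s=0).
K_a = lim_{s→0} s^2·L(s) = 200·7 / (16·20) = 4.375.
r(t) = 10t^2 gives R(s) = 20/s^3.
e_ss = 20/K_a = 20/4.375 = 32/7.

32/7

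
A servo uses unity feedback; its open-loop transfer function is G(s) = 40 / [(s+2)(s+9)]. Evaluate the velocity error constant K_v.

0

The open loop has no poles at the origin → type 0 system.
K_v = lim_{s→0} s·G(s) = 0 (the extra factor of s kills the finite limit).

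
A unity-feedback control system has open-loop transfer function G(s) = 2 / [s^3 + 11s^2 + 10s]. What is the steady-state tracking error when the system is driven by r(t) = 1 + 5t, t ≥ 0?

25

The denominator has no term below 10s — 1 pole at s=0, type 1. Treating each term separately:
  • 1: tracked with zero error.
  • 5t: e_ss = 5/K_v with K_v=0.2 → 25.
Total e_ss = 25.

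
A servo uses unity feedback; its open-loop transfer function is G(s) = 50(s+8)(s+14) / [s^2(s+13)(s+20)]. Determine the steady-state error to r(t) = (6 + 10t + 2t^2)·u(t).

13/70

G(s) has two factors of s in the denominator, so the system is type 2. Treating each term separately:
  • 6: tracked with zero error.
  • 10t: tracked with zero error.
  • 2t^2: e_ss = 4/K_a with K_a=280/13 → 13/70.
Total e_ss = 13/70.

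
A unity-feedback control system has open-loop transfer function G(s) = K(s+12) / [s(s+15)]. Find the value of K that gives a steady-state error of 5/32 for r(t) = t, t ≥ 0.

8

The open loop has one pole at the origin → type 1 system.
K_v = lim_{s→0} s·G(s) = K·12 / (15) = 0.8·K.
e_ss = 1/K_v = 5/32 ⇒ K_v = 6.4 ⇒ K = 6.4/0.8 = 8.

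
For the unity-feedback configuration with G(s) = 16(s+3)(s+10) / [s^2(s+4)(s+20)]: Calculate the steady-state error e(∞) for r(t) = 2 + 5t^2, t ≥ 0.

G(s) has two factors of s in the denominator, so the system is type 2. By superposition:
  • 2: tracked with zero error.
  • 5t^2: e_ss = 10/K_a with K_a=6 → 5/3.
Total e_ss = 5/3.

5/3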